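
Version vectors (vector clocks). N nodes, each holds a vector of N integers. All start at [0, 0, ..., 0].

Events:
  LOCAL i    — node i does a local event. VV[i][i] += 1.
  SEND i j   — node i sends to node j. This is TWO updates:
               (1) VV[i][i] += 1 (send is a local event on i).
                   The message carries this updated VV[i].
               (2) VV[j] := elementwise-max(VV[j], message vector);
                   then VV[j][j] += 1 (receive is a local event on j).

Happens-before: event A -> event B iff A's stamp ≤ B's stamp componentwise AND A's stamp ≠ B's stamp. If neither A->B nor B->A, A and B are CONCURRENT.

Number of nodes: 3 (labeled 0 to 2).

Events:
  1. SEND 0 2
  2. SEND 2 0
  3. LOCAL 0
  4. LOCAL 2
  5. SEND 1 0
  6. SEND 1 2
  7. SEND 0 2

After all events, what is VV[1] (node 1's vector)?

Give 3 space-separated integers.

Initial: VV[0]=[0, 0, 0]
Initial: VV[1]=[0, 0, 0]
Initial: VV[2]=[0, 0, 0]
Event 1: SEND 0->2: VV[0][0]++ -> VV[0]=[1, 0, 0], msg_vec=[1, 0, 0]; VV[2]=max(VV[2],msg_vec) then VV[2][2]++ -> VV[2]=[1, 0, 1]
Event 2: SEND 2->0: VV[2][2]++ -> VV[2]=[1, 0, 2], msg_vec=[1, 0, 2]; VV[0]=max(VV[0],msg_vec) then VV[0][0]++ -> VV[0]=[2, 0, 2]
Event 3: LOCAL 0: VV[0][0]++ -> VV[0]=[3, 0, 2]
Event 4: LOCAL 2: VV[2][2]++ -> VV[2]=[1, 0, 3]
Event 5: SEND 1->0: VV[1][1]++ -> VV[1]=[0, 1, 0], msg_vec=[0, 1, 0]; VV[0]=max(VV[0],msg_vec) then VV[0][0]++ -> VV[0]=[4, 1, 2]
Event 6: SEND 1->2: VV[1][1]++ -> VV[1]=[0, 2, 0], msg_vec=[0, 2, 0]; VV[2]=max(VV[2],msg_vec) then VV[2][2]++ -> VV[2]=[1, 2, 4]
Event 7: SEND 0->2: VV[0][0]++ -> VV[0]=[5, 1, 2], msg_vec=[5, 1, 2]; VV[2]=max(VV[2],msg_vec) then VV[2][2]++ -> VV[2]=[5, 2, 5]
Final vectors: VV[0]=[5, 1, 2]; VV[1]=[0, 2, 0]; VV[2]=[5, 2, 5]

Answer: 0 2 0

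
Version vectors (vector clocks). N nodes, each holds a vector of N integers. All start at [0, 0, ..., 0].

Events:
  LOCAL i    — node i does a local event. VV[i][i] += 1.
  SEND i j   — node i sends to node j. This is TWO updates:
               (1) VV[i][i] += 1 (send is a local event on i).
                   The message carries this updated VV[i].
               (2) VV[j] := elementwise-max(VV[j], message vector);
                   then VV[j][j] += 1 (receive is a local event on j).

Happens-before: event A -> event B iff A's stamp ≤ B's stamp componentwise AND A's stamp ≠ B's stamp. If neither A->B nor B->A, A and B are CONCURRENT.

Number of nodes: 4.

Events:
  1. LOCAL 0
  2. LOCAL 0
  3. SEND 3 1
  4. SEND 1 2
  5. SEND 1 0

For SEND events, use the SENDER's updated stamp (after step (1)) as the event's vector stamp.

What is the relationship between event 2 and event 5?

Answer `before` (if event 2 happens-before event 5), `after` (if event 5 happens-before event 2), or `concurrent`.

Answer: concurrent

Derivation:
Initial: VV[0]=[0, 0, 0, 0]
Initial: VV[1]=[0, 0, 0, 0]
Initial: VV[2]=[0, 0, 0, 0]
Initial: VV[3]=[0, 0, 0, 0]
Event 1: LOCAL 0: VV[0][0]++ -> VV[0]=[1, 0, 0, 0]
Event 2: LOCAL 0: VV[0][0]++ -> VV[0]=[2, 0, 0, 0]
Event 3: SEND 3->1: VV[3][3]++ -> VV[3]=[0, 0, 0, 1], msg_vec=[0, 0, 0, 1]; VV[1]=max(VV[1],msg_vec) then VV[1][1]++ -> VV[1]=[0, 1, 0, 1]
Event 4: SEND 1->2: VV[1][1]++ -> VV[1]=[0, 2, 0, 1], msg_vec=[0, 2, 0, 1]; VV[2]=max(VV[2],msg_vec) then VV[2][2]++ -> VV[2]=[0, 2, 1, 1]
Event 5: SEND 1->0: VV[1][1]++ -> VV[1]=[0, 3, 0, 1], msg_vec=[0, 3, 0, 1]; VV[0]=max(VV[0],msg_vec) then VV[0][0]++ -> VV[0]=[3, 3, 0, 1]
Event 2 stamp: [2, 0, 0, 0]
Event 5 stamp: [0, 3, 0, 1]
[2, 0, 0, 0] <= [0, 3, 0, 1]? False
[0, 3, 0, 1] <= [2, 0, 0, 0]? False
Relation: concurrent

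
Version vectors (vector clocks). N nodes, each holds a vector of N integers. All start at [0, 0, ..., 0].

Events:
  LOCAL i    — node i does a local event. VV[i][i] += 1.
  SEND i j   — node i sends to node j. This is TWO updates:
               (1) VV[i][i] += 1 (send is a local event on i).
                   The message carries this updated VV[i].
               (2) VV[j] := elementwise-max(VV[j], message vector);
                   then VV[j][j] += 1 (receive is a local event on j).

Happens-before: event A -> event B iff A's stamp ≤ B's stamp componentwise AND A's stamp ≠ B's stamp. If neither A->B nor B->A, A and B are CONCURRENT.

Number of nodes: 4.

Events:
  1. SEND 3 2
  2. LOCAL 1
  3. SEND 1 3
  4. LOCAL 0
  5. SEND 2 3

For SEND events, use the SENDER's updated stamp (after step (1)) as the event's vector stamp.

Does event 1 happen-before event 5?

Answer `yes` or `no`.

Answer: yes

Derivation:
Initial: VV[0]=[0, 0, 0, 0]
Initial: VV[1]=[0, 0, 0, 0]
Initial: VV[2]=[0, 0, 0, 0]
Initial: VV[3]=[0, 0, 0, 0]
Event 1: SEND 3->2: VV[3][3]++ -> VV[3]=[0, 0, 0, 1], msg_vec=[0, 0, 0, 1]; VV[2]=max(VV[2],msg_vec) then VV[2][2]++ -> VV[2]=[0, 0, 1, 1]
Event 2: LOCAL 1: VV[1][1]++ -> VV[1]=[0, 1, 0, 0]
Event 3: SEND 1->3: VV[1][1]++ -> VV[1]=[0, 2, 0, 0], msg_vec=[0, 2, 0, 0]; VV[3]=max(VV[3],msg_vec) then VV[3][3]++ -> VV[3]=[0, 2, 0, 2]
Event 4: LOCAL 0: VV[0][0]++ -> VV[0]=[1, 0, 0, 0]
Event 5: SEND 2->3: VV[2][2]++ -> VV[2]=[0, 0, 2, 1], msg_vec=[0, 0, 2, 1]; VV[3]=max(VV[3],msg_vec) then VV[3][3]++ -> VV[3]=[0, 2, 2, 3]
Event 1 stamp: [0, 0, 0, 1]
Event 5 stamp: [0, 0, 2, 1]
[0, 0, 0, 1] <= [0, 0, 2, 1]? True. Equal? False. Happens-before: True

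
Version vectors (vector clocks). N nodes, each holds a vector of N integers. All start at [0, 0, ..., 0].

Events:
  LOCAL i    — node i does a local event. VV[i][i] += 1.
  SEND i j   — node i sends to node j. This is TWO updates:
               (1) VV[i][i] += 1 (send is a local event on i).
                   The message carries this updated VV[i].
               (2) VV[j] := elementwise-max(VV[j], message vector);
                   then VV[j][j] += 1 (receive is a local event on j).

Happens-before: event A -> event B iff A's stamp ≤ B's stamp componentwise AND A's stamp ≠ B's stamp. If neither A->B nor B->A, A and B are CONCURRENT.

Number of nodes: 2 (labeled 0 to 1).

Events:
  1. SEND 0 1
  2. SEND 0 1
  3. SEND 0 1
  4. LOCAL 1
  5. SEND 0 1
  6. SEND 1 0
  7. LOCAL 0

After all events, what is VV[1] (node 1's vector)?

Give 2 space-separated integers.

Initial: VV[0]=[0, 0]
Initial: VV[1]=[0, 0]
Event 1: SEND 0->1: VV[0][0]++ -> VV[0]=[1, 0], msg_vec=[1, 0]; VV[1]=max(VV[1],msg_vec) then VV[1][1]++ -> VV[1]=[1, 1]
Event 2: SEND 0->1: VV[0][0]++ -> VV[0]=[2, 0], msg_vec=[2, 0]; VV[1]=max(VV[1],msg_vec) then VV[1][1]++ -> VV[1]=[2, 2]
Event 3: SEND 0->1: VV[0][0]++ -> VV[0]=[3, 0], msg_vec=[3, 0]; VV[1]=max(VV[1],msg_vec) then VV[1][1]++ -> VV[1]=[3, 3]
Event 4: LOCAL 1: VV[1][1]++ -> VV[1]=[3, 4]
Event 5: SEND 0->1: VV[0][0]++ -> VV[0]=[4, 0], msg_vec=[4, 0]; VV[1]=max(VV[1],msg_vec) then VV[1][1]++ -> VV[1]=[4, 5]
Event 6: SEND 1->0: VV[1][1]++ -> VV[1]=[4, 6], msg_vec=[4, 6]; VV[0]=max(VV[0],msg_vec) then VV[0][0]++ -> VV[0]=[5, 6]
Event 7: LOCAL 0: VV[0][0]++ -> VV[0]=[6, 6]
Final vectors: VV[0]=[6, 6]; VV[1]=[4, 6]

Answer: 4 6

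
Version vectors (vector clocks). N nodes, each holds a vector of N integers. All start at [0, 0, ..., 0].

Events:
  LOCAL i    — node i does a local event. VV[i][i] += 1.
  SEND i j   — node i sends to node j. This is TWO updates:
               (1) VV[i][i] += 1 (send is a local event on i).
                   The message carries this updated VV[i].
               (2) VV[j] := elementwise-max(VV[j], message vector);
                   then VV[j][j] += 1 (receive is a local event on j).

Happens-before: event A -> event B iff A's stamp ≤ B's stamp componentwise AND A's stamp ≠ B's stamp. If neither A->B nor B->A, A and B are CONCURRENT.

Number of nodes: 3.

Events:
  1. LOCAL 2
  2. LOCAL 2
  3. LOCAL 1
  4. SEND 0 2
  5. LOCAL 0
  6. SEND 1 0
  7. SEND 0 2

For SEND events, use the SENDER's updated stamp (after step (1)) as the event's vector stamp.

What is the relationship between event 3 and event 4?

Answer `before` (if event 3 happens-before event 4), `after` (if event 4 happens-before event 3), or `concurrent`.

Initial: VV[0]=[0, 0, 0]
Initial: VV[1]=[0, 0, 0]
Initial: VV[2]=[0, 0, 0]
Event 1: LOCAL 2: VV[2][2]++ -> VV[2]=[0, 0, 1]
Event 2: LOCAL 2: VV[2][2]++ -> VV[2]=[0, 0, 2]
Event 3: LOCAL 1: VV[1][1]++ -> VV[1]=[0, 1, 0]
Event 4: SEND 0->2: VV[0][0]++ -> VV[0]=[1, 0, 0], msg_vec=[1, 0, 0]; VV[2]=max(VV[2],msg_vec) then VV[2][2]++ -> VV[2]=[1, 0, 3]
Event 5: LOCAL 0: VV[0][0]++ -> VV[0]=[2, 0, 0]
Event 6: SEND 1->0: VV[1][1]++ -> VV[1]=[0, 2, 0], msg_vec=[0, 2, 0]; VV[0]=max(VV[0],msg_vec) then VV[0][0]++ -> VV[0]=[3, 2, 0]
Event 7: SEND 0->2: VV[0][0]++ -> VV[0]=[4, 2, 0], msg_vec=[4, 2, 0]; VV[2]=max(VV[2],msg_vec) then VV[2][2]++ -> VV[2]=[4, 2, 4]
Event 3 stamp: [0, 1, 0]
Event 4 stamp: [1, 0, 0]
[0, 1, 0] <= [1, 0, 0]? False
[1, 0, 0] <= [0, 1, 0]? False
Relation: concurrent

Answer: concurrent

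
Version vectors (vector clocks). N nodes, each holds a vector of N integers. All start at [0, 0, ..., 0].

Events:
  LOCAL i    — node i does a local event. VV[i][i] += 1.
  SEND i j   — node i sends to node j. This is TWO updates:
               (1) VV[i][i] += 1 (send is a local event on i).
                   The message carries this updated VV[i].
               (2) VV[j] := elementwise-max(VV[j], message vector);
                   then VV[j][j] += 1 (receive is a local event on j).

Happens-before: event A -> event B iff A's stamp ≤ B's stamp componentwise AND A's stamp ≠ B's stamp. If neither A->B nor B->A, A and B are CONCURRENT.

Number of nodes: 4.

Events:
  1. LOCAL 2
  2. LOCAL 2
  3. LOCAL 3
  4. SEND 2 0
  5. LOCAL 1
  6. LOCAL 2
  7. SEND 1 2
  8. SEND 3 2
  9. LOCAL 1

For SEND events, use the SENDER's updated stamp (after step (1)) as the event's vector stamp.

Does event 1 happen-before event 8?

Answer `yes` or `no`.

Answer: no

Derivation:
Initial: VV[0]=[0, 0, 0, 0]
Initial: VV[1]=[0, 0, 0, 0]
Initial: VV[2]=[0, 0, 0, 0]
Initial: VV[3]=[0, 0, 0, 0]
Event 1: LOCAL 2: VV[2][2]++ -> VV[2]=[0, 0, 1, 0]
Event 2: LOCAL 2: VV[2][2]++ -> VV[2]=[0, 0, 2, 0]
Event 3: LOCAL 3: VV[3][3]++ -> VV[3]=[0, 0, 0, 1]
Event 4: SEND 2->0: VV[2][2]++ -> VV[2]=[0, 0, 3, 0], msg_vec=[0, 0, 3, 0]; VV[0]=max(VV[0],msg_vec) then VV[0][0]++ -> VV[0]=[1, 0, 3, 0]
Event 5: LOCAL 1: VV[1][1]++ -> VV[1]=[0, 1, 0, 0]
Event 6: LOCAL 2: VV[2][2]++ -> VV[2]=[0, 0, 4, 0]
Event 7: SEND 1->2: VV[1][1]++ -> VV[1]=[0, 2, 0, 0], msg_vec=[0, 2, 0, 0]; VV[2]=max(VV[2],msg_vec) then VV[2][2]++ -> VV[2]=[0, 2, 5, 0]
Event 8: SEND 3->2: VV[3][3]++ -> VV[3]=[0, 0, 0, 2], msg_vec=[0, 0, 0, 2]; VV[2]=max(VV[2],msg_vec) then VV[2][2]++ -> VV[2]=[0, 2, 6, 2]
Event 9: LOCAL 1: VV[1][1]++ -> VV[1]=[0, 3, 0, 0]
Event 1 stamp: [0, 0, 1, 0]
Event 8 stamp: [0, 0, 0, 2]
[0, 0, 1, 0] <= [0, 0, 0, 2]? False. Equal? False. Happens-before: False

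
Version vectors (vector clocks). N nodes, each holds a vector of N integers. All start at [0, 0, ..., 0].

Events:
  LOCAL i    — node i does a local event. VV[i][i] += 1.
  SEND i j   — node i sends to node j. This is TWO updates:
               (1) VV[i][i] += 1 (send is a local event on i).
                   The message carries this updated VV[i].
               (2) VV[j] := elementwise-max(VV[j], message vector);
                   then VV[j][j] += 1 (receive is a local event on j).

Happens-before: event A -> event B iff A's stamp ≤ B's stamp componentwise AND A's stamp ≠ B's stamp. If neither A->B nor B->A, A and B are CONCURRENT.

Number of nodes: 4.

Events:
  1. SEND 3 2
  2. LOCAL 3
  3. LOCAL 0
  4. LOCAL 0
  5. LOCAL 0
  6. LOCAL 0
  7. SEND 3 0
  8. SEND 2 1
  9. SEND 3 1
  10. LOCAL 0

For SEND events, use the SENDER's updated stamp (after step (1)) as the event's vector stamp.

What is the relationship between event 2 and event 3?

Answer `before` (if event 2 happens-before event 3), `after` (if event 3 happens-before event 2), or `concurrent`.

Answer: concurrent

Derivation:
Initial: VV[0]=[0, 0, 0, 0]
Initial: VV[1]=[0, 0, 0, 0]
Initial: VV[2]=[0, 0, 0, 0]
Initial: VV[3]=[0, 0, 0, 0]
Event 1: SEND 3->2: VV[3][3]++ -> VV[3]=[0, 0, 0, 1], msg_vec=[0, 0, 0, 1]; VV[2]=max(VV[2],msg_vec) then VV[2][2]++ -> VV[2]=[0, 0, 1, 1]
Event 2: LOCAL 3: VV[3][3]++ -> VV[3]=[0, 0, 0, 2]
Event 3: LOCAL 0: VV[0][0]++ -> VV[0]=[1, 0, 0, 0]
Event 4: LOCAL 0: VV[0][0]++ -> VV[0]=[2, 0, 0, 0]
Event 5: LOCAL 0: VV[0][0]++ -> VV[0]=[3, 0, 0, 0]
Event 6: LOCAL 0: VV[0][0]++ -> VV[0]=[4, 0, 0, 0]
Event 7: SEND 3->0: VV[3][3]++ -> VV[3]=[0, 0, 0, 3], msg_vec=[0, 0, 0, 3]; VV[0]=max(VV[0],msg_vec) then VV[0][0]++ -> VV[0]=[5, 0, 0, 3]
Event 8: SEND 2->1: VV[2][2]++ -> VV[2]=[0, 0, 2, 1], msg_vec=[0, 0, 2, 1]; VV[1]=max(VV[1],msg_vec) then VV[1][1]++ -> VV[1]=[0, 1, 2, 1]
Event 9: SEND 3->1: VV[3][3]++ -> VV[3]=[0, 0, 0, 4], msg_vec=[0, 0, 0, 4]; VV[1]=max(VV[1],msg_vec) then VV[1][1]++ -> VV[1]=[0, 2, 2, 4]
Event 10: LOCAL 0: VV[0][0]++ -> VV[0]=[6, 0, 0, 3]
Event 2 stamp: [0, 0, 0, 2]
Event 3 stamp: [1, 0, 0, 0]
[0, 0, 0, 2] <= [1, 0, 0, 0]? False
[1, 0, 0, 0] <= [0, 0, 0, 2]? False
Relation: concurrent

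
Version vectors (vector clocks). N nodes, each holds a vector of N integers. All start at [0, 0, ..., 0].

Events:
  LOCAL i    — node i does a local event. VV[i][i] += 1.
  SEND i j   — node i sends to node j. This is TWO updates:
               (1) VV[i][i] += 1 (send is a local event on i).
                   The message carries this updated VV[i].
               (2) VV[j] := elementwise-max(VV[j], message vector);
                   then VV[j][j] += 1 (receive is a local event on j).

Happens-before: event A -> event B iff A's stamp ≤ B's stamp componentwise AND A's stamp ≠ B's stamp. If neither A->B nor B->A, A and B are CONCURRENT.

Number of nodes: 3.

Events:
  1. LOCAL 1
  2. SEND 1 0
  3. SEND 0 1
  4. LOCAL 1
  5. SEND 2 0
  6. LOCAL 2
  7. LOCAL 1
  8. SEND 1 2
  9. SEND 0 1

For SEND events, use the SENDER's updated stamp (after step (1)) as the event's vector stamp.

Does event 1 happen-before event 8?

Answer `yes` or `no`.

Answer: yes

Derivation:
Initial: VV[0]=[0, 0, 0]
Initial: VV[1]=[0, 0, 0]
Initial: VV[2]=[0, 0, 0]
Event 1: LOCAL 1: VV[1][1]++ -> VV[1]=[0, 1, 0]
Event 2: SEND 1->0: VV[1][1]++ -> VV[1]=[0, 2, 0], msg_vec=[0, 2, 0]; VV[0]=max(VV[0],msg_vec) then VV[0][0]++ -> VV[0]=[1, 2, 0]
Event 3: SEND 0->1: VV[0][0]++ -> VV[0]=[2, 2, 0], msg_vec=[2, 2, 0]; VV[1]=max(VV[1],msg_vec) then VV[1][1]++ -> VV[1]=[2, 3, 0]
Event 4: LOCAL 1: VV[1][1]++ -> VV[1]=[2, 4, 0]
Event 5: SEND 2->0: VV[2][2]++ -> VV[2]=[0, 0, 1], msg_vec=[0, 0, 1]; VV[0]=max(VV[0],msg_vec) then VV[0][0]++ -> VV[0]=[3, 2, 1]
Event 6: LOCAL 2: VV[2][2]++ -> VV[2]=[0, 0, 2]
Event 7: LOCAL 1: VV[1][1]++ -> VV[1]=[2, 5, 0]
Event 8: SEND 1->2: VV[1][1]++ -> VV[1]=[2, 6, 0], msg_vec=[2, 6, 0]; VV[2]=max(VV[2],msg_vec) then VV[2][2]++ -> VV[2]=[2, 6, 3]
Event 9: SEND 0->1: VV[0][0]++ -> VV[0]=[4, 2, 1], msg_vec=[4, 2, 1]; VV[1]=max(VV[1],msg_vec) then VV[1][1]++ -> VV[1]=[4, 7, 1]
Event 1 stamp: [0, 1, 0]
Event 8 stamp: [2, 6, 0]
[0, 1, 0] <= [2, 6, 0]? True. Equal? False. Happens-before: True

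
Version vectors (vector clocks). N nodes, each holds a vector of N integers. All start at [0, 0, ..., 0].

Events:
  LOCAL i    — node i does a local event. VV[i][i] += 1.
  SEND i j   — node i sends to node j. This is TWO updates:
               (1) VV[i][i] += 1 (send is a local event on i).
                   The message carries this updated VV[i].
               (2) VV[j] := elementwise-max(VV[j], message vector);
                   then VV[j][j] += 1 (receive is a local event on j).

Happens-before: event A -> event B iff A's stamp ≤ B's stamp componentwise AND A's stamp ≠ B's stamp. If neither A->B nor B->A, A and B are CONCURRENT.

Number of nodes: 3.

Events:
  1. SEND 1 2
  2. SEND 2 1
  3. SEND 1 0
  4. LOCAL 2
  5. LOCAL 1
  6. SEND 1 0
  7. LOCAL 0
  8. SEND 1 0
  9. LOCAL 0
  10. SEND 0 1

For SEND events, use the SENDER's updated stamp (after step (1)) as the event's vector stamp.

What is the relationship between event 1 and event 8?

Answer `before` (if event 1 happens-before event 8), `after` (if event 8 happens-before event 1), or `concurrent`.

Initial: VV[0]=[0, 0, 0]
Initial: VV[1]=[0, 0, 0]
Initial: VV[2]=[0, 0, 0]
Event 1: SEND 1->2: VV[1][1]++ -> VV[1]=[0, 1, 0], msg_vec=[0, 1, 0]; VV[2]=max(VV[2],msg_vec) then VV[2][2]++ -> VV[2]=[0, 1, 1]
Event 2: SEND 2->1: VV[2][2]++ -> VV[2]=[0, 1, 2], msg_vec=[0, 1, 2]; VV[1]=max(VV[1],msg_vec) then VV[1][1]++ -> VV[1]=[0, 2, 2]
Event 3: SEND 1->0: VV[1][1]++ -> VV[1]=[0, 3, 2], msg_vec=[0, 3, 2]; VV[0]=max(VV[0],msg_vec) then VV[0][0]++ -> VV[0]=[1, 3, 2]
Event 4: LOCAL 2: VV[2][2]++ -> VV[2]=[0, 1, 3]
Event 5: LOCAL 1: VV[1][1]++ -> VV[1]=[0, 4, 2]
Event 6: SEND 1->0: VV[1][1]++ -> VV[1]=[0, 5, 2], msg_vec=[0, 5, 2]; VV[0]=max(VV[0],msg_vec) then VV[0][0]++ -> VV[0]=[2, 5, 2]
Event 7: LOCAL 0: VV[0][0]++ -> VV[0]=[3, 5, 2]
Event 8: SEND 1->0: VV[1][1]++ -> VV[1]=[0, 6, 2], msg_vec=[0, 6, 2]; VV[0]=max(VV[0],msg_vec) then VV[0][0]++ -> VV[0]=[4, 6, 2]
Event 9: LOCAL 0: VV[0][0]++ -> VV[0]=[5, 6, 2]
Event 10: SEND 0->1: VV[0][0]++ -> VV[0]=[6, 6, 2], msg_vec=[6, 6, 2]; VV[1]=max(VV[1],msg_vec) then VV[1][1]++ -> VV[1]=[6, 7, 2]
Event 1 stamp: [0, 1, 0]
Event 8 stamp: [0, 6, 2]
[0, 1, 0] <= [0, 6, 2]? True
[0, 6, 2] <= [0, 1, 0]? False
Relation: before

Answer: before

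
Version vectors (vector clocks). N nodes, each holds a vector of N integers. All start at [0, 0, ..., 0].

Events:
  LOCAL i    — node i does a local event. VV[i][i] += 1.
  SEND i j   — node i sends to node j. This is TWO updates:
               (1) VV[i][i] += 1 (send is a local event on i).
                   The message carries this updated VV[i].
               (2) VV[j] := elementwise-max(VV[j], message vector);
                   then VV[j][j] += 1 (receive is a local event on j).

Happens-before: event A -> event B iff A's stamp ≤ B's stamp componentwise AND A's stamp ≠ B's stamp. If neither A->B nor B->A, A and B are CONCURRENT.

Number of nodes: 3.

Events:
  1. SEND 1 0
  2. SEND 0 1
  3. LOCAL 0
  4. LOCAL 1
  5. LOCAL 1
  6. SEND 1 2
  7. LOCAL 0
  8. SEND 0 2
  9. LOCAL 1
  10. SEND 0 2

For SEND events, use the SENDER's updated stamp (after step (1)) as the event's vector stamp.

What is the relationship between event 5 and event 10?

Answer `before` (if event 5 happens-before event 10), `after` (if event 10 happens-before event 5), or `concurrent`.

Answer: concurrent

Derivation:
Initial: VV[0]=[0, 0, 0]
Initial: VV[1]=[0, 0, 0]
Initial: VV[2]=[0, 0, 0]
Event 1: SEND 1->0: VV[1][1]++ -> VV[1]=[0, 1, 0], msg_vec=[0, 1, 0]; VV[0]=max(VV[0],msg_vec) then VV[0][0]++ -> VV[0]=[1, 1, 0]
Event 2: SEND 0->1: VV[0][0]++ -> VV[0]=[2, 1, 0], msg_vec=[2, 1, 0]; VV[1]=max(VV[1],msg_vec) then VV[1][1]++ -> VV[1]=[2, 2, 0]
Event 3: LOCAL 0: VV[0][0]++ -> VV[0]=[3, 1, 0]
Event 4: LOCAL 1: VV[1][1]++ -> VV[1]=[2, 3, 0]
Event 5: LOCAL 1: VV[1][1]++ -> VV[1]=[2, 4, 0]
Event 6: SEND 1->2: VV[1][1]++ -> VV[1]=[2, 5, 0], msg_vec=[2, 5, 0]; VV[2]=max(VV[2],msg_vec) then VV[2][2]++ -> VV[2]=[2, 5, 1]
Event 7: LOCAL 0: VV[0][0]++ -> VV[0]=[4, 1, 0]
Event 8: SEND 0->2: VV[0][0]++ -> VV[0]=[5, 1, 0], msg_vec=[5, 1, 0]; VV[2]=max(VV[2],msg_vec) then VV[2][2]++ -> VV[2]=[5, 5, 2]
Event 9: LOCAL 1: VV[1][1]++ -> VV[1]=[2, 6, 0]
Event 10: SEND 0->2: VV[0][0]++ -> VV[0]=[6, 1, 0], msg_vec=[6, 1, 0]; VV[2]=max(VV[2],msg_vec) then VV[2][2]++ -> VV[2]=[6, 5, 3]
Event 5 stamp: [2, 4, 0]
Event 10 stamp: [6, 1, 0]
[2, 4, 0] <= [6, 1, 0]? False
[6, 1, 0] <= [2, 4, 0]? False
Relation: concurrent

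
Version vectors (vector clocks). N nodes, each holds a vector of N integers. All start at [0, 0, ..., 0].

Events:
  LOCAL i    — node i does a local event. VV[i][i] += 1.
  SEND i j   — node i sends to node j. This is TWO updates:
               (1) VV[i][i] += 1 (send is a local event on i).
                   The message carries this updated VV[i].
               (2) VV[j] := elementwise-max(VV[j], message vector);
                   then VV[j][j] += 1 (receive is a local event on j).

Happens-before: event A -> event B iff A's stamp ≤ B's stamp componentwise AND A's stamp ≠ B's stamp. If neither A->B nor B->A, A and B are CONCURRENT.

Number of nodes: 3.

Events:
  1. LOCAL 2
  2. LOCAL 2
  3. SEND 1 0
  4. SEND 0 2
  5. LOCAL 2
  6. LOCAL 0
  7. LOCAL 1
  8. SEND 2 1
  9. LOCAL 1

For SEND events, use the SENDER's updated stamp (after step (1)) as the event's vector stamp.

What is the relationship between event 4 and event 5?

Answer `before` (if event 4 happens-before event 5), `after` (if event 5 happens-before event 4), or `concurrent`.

Initial: VV[0]=[0, 0, 0]
Initial: VV[1]=[0, 0, 0]
Initial: VV[2]=[0, 0, 0]
Event 1: LOCAL 2: VV[2][2]++ -> VV[2]=[0, 0, 1]
Event 2: LOCAL 2: VV[2][2]++ -> VV[2]=[0, 0, 2]
Event 3: SEND 1->0: VV[1][1]++ -> VV[1]=[0, 1, 0], msg_vec=[0, 1, 0]; VV[0]=max(VV[0],msg_vec) then VV[0][0]++ -> VV[0]=[1, 1, 0]
Event 4: SEND 0->2: VV[0][0]++ -> VV[0]=[2, 1, 0], msg_vec=[2, 1, 0]; VV[2]=max(VV[2],msg_vec) then VV[2][2]++ -> VV[2]=[2, 1, 3]
Event 5: LOCAL 2: VV[2][2]++ -> VV[2]=[2, 1, 4]
Event 6: LOCAL 0: VV[0][0]++ -> VV[0]=[3, 1, 0]
Event 7: LOCAL 1: VV[1][1]++ -> VV[1]=[0, 2, 0]
Event 8: SEND 2->1: VV[2][2]++ -> VV[2]=[2, 1, 5], msg_vec=[2, 1, 5]; VV[1]=max(VV[1],msg_vec) then VV[1][1]++ -> VV[1]=[2, 3, 5]
Event 9: LOCAL 1: VV[1][1]++ -> VV[1]=[2, 4, 5]
Event 4 stamp: [2, 1, 0]
Event 5 stamp: [2, 1, 4]
[2, 1, 0] <= [2, 1, 4]? True
[2, 1, 4] <= [2, 1, 0]? False
Relation: before

Answer: before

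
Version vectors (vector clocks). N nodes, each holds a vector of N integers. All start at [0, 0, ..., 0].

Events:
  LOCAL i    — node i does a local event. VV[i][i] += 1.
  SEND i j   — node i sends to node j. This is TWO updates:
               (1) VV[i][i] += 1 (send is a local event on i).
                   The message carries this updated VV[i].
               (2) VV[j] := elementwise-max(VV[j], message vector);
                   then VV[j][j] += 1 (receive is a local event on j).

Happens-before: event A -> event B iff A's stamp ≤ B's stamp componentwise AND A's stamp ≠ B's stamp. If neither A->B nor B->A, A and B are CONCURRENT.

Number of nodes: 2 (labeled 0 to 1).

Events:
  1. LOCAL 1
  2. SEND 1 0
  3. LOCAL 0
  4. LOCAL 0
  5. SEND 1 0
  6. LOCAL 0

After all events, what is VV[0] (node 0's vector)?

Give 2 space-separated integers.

Answer: 5 3

Derivation:
Initial: VV[0]=[0, 0]
Initial: VV[1]=[0, 0]
Event 1: LOCAL 1: VV[1][1]++ -> VV[1]=[0, 1]
Event 2: SEND 1->0: VV[1][1]++ -> VV[1]=[0, 2], msg_vec=[0, 2]; VV[0]=max(VV[0],msg_vec) then VV[0][0]++ -> VV[0]=[1, 2]
Event 3: LOCAL 0: VV[0][0]++ -> VV[0]=[2, 2]
Event 4: LOCAL 0: VV[0][0]++ -> VV[0]=[3, 2]
Event 5: SEND 1->0: VV[1][1]++ -> VV[1]=[0, 3], msg_vec=[0, 3]; VV[0]=max(VV[0],msg_vec) then VV[0][0]++ -> VV[0]=[4, 3]
Event 6: LOCAL 0: VV[0][0]++ -> VV[0]=[5, 3]
Final vectors: VV[0]=[5, 3]; VV[1]=[0, 3]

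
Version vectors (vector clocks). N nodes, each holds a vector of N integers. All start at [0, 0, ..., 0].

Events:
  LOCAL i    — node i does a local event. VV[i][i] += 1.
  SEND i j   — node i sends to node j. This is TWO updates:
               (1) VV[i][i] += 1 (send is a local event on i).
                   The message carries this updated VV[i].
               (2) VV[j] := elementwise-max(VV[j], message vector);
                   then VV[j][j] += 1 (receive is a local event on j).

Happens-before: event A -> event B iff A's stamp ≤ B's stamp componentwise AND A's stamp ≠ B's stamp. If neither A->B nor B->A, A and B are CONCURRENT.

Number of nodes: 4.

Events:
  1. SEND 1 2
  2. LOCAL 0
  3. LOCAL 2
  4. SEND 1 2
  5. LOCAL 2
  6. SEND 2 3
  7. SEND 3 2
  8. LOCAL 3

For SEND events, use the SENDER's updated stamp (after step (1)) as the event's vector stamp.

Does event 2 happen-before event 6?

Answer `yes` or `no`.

Answer: no

Derivation:
Initial: VV[0]=[0, 0, 0, 0]
Initial: VV[1]=[0, 0, 0, 0]
Initial: VV[2]=[0, 0, 0, 0]
Initial: VV[3]=[0, 0, 0, 0]
Event 1: SEND 1->2: VV[1][1]++ -> VV[1]=[0, 1, 0, 0], msg_vec=[0, 1, 0, 0]; VV[2]=max(VV[2],msg_vec) then VV[2][2]++ -> VV[2]=[0, 1, 1, 0]
Event 2: LOCAL 0: VV[0][0]++ -> VV[0]=[1, 0, 0, 0]
Event 3: LOCAL 2: VV[2][2]++ -> VV[2]=[0, 1, 2, 0]
Event 4: SEND 1->2: VV[1][1]++ -> VV[1]=[0, 2, 0, 0], msg_vec=[0, 2, 0, 0]; VV[2]=max(VV[2],msg_vec) then VV[2][2]++ -> VV[2]=[0, 2, 3, 0]
Event 5: LOCAL 2: VV[2][2]++ -> VV[2]=[0, 2, 4, 0]
Event 6: SEND 2->3: VV[2][2]++ -> VV[2]=[0, 2, 5, 0], msg_vec=[0, 2, 5, 0]; VV[3]=max(VV[3],msg_vec) then VV[3][3]++ -> VV[3]=[0, 2, 5, 1]
Event 7: SEND 3->2: VV[3][3]++ -> VV[3]=[0, 2, 5, 2], msg_vec=[0, 2, 5, 2]; VV[2]=max(VV[2],msg_vec) then VV[2][2]++ -> VV[2]=[0, 2, 6, 2]
Event 8: LOCAL 3: VV[3][3]++ -> VV[3]=[0, 2, 5, 3]
Event 2 stamp: [1, 0, 0, 0]
Event 6 stamp: [0, 2, 5, 0]
[1, 0, 0, 0] <= [0, 2, 5, 0]? False. Equal? False. Happens-before: False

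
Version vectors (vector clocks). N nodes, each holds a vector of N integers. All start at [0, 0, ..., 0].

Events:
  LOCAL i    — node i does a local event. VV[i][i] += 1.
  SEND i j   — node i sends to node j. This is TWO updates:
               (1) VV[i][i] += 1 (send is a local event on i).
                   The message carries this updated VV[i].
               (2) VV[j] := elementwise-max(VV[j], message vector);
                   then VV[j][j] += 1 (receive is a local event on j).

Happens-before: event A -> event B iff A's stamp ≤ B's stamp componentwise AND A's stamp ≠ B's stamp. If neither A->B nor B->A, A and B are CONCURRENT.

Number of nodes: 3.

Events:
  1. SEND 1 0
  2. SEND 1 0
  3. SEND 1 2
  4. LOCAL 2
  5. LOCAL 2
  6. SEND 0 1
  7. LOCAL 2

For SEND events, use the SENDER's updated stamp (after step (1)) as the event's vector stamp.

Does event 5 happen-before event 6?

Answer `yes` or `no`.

Initial: VV[0]=[0, 0, 0]
Initial: VV[1]=[0, 0, 0]
Initial: VV[2]=[0, 0, 0]
Event 1: SEND 1->0: VV[1][1]++ -> VV[1]=[0, 1, 0], msg_vec=[0, 1, 0]; VV[0]=max(VV[0],msg_vec) then VV[0][0]++ -> VV[0]=[1, 1, 0]
Event 2: SEND 1->0: VV[1][1]++ -> VV[1]=[0, 2, 0], msg_vec=[0, 2, 0]; VV[0]=max(VV[0],msg_vec) then VV[0][0]++ -> VV[0]=[2, 2, 0]
Event 3: SEND 1->2: VV[1][1]++ -> VV[1]=[0, 3, 0], msg_vec=[0, 3, 0]; VV[2]=max(VV[2],msg_vec) then VV[2][2]++ -> VV[2]=[0, 3, 1]
Event 4: LOCAL 2: VV[2][2]++ -> VV[2]=[0, 3, 2]
Event 5: LOCAL 2: VV[2][2]++ -> VV[2]=[0, 3, 3]
Event 6: SEND 0->1: VV[0][0]++ -> VV[0]=[3, 2, 0], msg_vec=[3, 2, 0]; VV[1]=max(VV[1],msg_vec) then VV[1][1]++ -> VV[1]=[3, 4, 0]
Event 7: LOCAL 2: VV[2][2]++ -> VV[2]=[0, 3, 4]
Event 5 stamp: [0, 3, 3]
Event 6 stamp: [3, 2, 0]
[0, 3, 3] <= [3, 2, 0]? False. Equal? False. Happens-before: False

Answer: no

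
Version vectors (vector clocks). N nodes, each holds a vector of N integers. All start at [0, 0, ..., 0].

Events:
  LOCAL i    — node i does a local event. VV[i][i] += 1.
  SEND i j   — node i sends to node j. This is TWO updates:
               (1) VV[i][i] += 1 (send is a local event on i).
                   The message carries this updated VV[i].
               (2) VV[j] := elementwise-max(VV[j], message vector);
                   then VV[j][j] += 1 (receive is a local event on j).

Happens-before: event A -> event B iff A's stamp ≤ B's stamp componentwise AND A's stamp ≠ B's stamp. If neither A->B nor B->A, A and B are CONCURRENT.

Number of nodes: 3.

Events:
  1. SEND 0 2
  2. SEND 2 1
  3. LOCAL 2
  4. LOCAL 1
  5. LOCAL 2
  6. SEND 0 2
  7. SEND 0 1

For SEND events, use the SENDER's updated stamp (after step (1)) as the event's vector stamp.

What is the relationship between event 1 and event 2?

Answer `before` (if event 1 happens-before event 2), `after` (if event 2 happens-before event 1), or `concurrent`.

Answer: before

Derivation:
Initial: VV[0]=[0, 0, 0]
Initial: VV[1]=[0, 0, 0]
Initial: VV[2]=[0, 0, 0]
Event 1: SEND 0->2: VV[0][0]++ -> VV[0]=[1, 0, 0], msg_vec=[1, 0, 0]; VV[2]=max(VV[2],msg_vec) then VV[2][2]++ -> VV[2]=[1, 0, 1]
Event 2: SEND 2->1: VV[2][2]++ -> VV[2]=[1, 0, 2], msg_vec=[1, 0, 2]; VV[1]=max(VV[1],msg_vec) then VV[1][1]++ -> VV[1]=[1, 1, 2]
Event 3: LOCAL 2: VV[2][2]++ -> VV[2]=[1, 0, 3]
Event 4: LOCAL 1: VV[1][1]++ -> VV[1]=[1, 2, 2]
Event 5: LOCAL 2: VV[2][2]++ -> VV[2]=[1, 0, 4]
Event 6: SEND 0->2: VV[0][0]++ -> VV[0]=[2, 0, 0], msg_vec=[2, 0, 0]; VV[2]=max(VV[2],msg_vec) then VV[2][2]++ -> VV[2]=[2, 0, 5]
Event 7: SEND 0->1: VV[0][0]++ -> VV[0]=[3, 0, 0], msg_vec=[3, 0, 0]; VV[1]=max(VV[1],msg_vec) then VV[1][1]++ -> VV[1]=[3, 3, 2]
Event 1 stamp: [1, 0, 0]
Event 2 stamp: [1, 0, 2]
[1, 0, 0] <= [1, 0, 2]? True
[1, 0, 2] <= [1, 0, 0]? False
Relation: before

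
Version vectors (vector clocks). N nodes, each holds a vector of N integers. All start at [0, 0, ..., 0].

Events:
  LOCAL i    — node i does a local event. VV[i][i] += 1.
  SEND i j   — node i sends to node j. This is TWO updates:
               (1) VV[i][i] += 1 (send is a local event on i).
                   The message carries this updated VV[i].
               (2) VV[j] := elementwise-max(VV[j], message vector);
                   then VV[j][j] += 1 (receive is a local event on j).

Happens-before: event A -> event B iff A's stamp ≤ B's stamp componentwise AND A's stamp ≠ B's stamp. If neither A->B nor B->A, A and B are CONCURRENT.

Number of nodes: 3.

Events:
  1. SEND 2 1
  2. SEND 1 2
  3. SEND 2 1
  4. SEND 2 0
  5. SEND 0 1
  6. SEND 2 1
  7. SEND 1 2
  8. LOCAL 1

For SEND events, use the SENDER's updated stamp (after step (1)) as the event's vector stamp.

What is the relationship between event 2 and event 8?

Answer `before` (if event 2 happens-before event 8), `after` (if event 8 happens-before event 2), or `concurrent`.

Initial: VV[0]=[0, 0, 0]
Initial: VV[1]=[0, 0, 0]
Initial: VV[2]=[0, 0, 0]
Event 1: SEND 2->1: VV[2][2]++ -> VV[2]=[0, 0, 1], msg_vec=[0, 0, 1]; VV[1]=max(VV[1],msg_vec) then VV[1][1]++ -> VV[1]=[0, 1, 1]
Event 2: SEND 1->2: VV[1][1]++ -> VV[1]=[0, 2, 1], msg_vec=[0, 2, 1]; VV[2]=max(VV[2],msg_vec) then VV[2][2]++ -> VV[2]=[0, 2, 2]
Event 3: SEND 2->1: VV[2][2]++ -> VV[2]=[0, 2, 3], msg_vec=[0, 2, 3]; VV[1]=max(VV[1],msg_vec) then VV[1][1]++ -> VV[1]=[0, 3, 3]
Event 4: SEND 2->0: VV[2][2]++ -> VV[2]=[0, 2, 4], msg_vec=[0, 2, 4]; VV[0]=max(VV[0],msg_vec) then VV[0][0]++ -> VV[0]=[1, 2, 4]
Event 5: SEND 0->1: VV[0][0]++ -> VV[0]=[2, 2, 4], msg_vec=[2, 2, 4]; VV[1]=max(VV[1],msg_vec) then VV[1][1]++ -> VV[1]=[2, 4, 4]
Event 6: SEND 2->1: VV[2][2]++ -> VV[2]=[0, 2, 5], msg_vec=[0, 2, 5]; VV[1]=max(VV[1],msg_vec) then VV[1][1]++ -> VV[1]=[2, 5, 5]
Event 7: SEND 1->2: VV[1][1]++ -> VV[1]=[2, 6, 5], msg_vec=[2, 6, 5]; VV[2]=max(VV[2],msg_vec) then VV[2][2]++ -> VV[2]=[2, 6, 6]
Event 8: LOCAL 1: VV[1][1]++ -> VV[1]=[2, 7, 5]
Event 2 stamp: [0, 2, 1]
Event 8 stamp: [2, 7, 5]
[0, 2, 1] <= [2, 7, 5]? True
[2, 7, 5] <= [0, 2, 1]? False
Relation: before

Answer: before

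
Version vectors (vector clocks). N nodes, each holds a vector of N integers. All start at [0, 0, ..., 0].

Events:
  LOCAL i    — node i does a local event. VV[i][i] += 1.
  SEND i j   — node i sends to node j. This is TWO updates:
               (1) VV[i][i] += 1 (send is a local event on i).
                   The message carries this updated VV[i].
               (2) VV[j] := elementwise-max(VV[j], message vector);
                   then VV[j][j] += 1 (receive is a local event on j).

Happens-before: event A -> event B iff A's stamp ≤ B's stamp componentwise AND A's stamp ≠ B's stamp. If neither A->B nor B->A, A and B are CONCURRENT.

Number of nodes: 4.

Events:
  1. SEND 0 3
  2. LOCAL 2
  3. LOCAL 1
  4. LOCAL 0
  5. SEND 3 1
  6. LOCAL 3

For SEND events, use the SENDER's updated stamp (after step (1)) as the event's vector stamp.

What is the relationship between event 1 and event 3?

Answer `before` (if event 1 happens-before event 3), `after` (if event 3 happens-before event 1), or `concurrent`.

Initial: VV[0]=[0, 0, 0, 0]
Initial: VV[1]=[0, 0, 0, 0]
Initial: VV[2]=[0, 0, 0, 0]
Initial: VV[3]=[0, 0, 0, 0]
Event 1: SEND 0->3: VV[0][0]++ -> VV[0]=[1, 0, 0, 0], msg_vec=[1, 0, 0, 0]; VV[3]=max(VV[3],msg_vec) then VV[3][3]++ -> VV[3]=[1, 0, 0, 1]
Event 2: LOCAL 2: VV[2][2]++ -> VV[2]=[0, 0, 1, 0]
Event 3: LOCAL 1: VV[1][1]++ -> VV[1]=[0, 1, 0, 0]
Event 4: LOCAL 0: VV[0][0]++ -> VV[0]=[2, 0, 0, 0]
Event 5: SEND 3->1: VV[3][3]++ -> VV[3]=[1, 0, 0, 2], msg_vec=[1, 0, 0, 2]; VV[1]=max(VV[1],msg_vec) then VV[1][1]++ -> VV[1]=[1, 2, 0, 2]
Event 6: LOCAL 3: VV[3][3]++ -> VV[3]=[1, 0, 0, 3]
Event 1 stamp: [1, 0, 0, 0]
Event 3 stamp: [0, 1, 0, 0]
[1, 0, 0, 0] <= [0, 1, 0, 0]? False
[0, 1, 0, 0] <= [1, 0, 0, 0]? False
Relation: concurrent

Answer: concurrent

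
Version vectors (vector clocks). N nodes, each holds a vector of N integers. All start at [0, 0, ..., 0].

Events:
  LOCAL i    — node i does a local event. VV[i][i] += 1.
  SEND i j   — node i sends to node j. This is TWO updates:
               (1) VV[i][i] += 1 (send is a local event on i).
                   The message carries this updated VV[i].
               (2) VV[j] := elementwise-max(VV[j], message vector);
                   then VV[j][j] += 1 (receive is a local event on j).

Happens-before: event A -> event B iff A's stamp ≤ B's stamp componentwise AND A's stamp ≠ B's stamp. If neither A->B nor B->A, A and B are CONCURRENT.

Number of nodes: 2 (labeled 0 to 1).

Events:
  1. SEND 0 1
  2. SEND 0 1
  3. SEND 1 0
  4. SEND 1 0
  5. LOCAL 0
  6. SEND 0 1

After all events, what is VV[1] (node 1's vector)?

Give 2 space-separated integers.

Answer: 6 5

Derivation:
Initial: VV[0]=[0, 0]
Initial: VV[1]=[0, 0]
Event 1: SEND 0->1: VV[0][0]++ -> VV[0]=[1, 0], msg_vec=[1, 0]; VV[1]=max(VV[1],msg_vec) then VV[1][1]++ -> VV[1]=[1, 1]
Event 2: SEND 0->1: VV[0][0]++ -> VV[0]=[2, 0], msg_vec=[2, 0]; VV[1]=max(VV[1],msg_vec) then VV[1][1]++ -> VV[1]=[2, 2]
Event 3: SEND 1->0: VV[1][1]++ -> VV[1]=[2, 3], msg_vec=[2, 3]; VV[0]=max(VV[0],msg_vec) then VV[0][0]++ -> VV[0]=[3, 3]
Event 4: SEND 1->0: VV[1][1]++ -> VV[1]=[2, 4], msg_vec=[2, 4]; VV[0]=max(VV[0],msg_vec) then VV[0][0]++ -> VV[0]=[4, 4]
Event 5: LOCAL 0: VV[0][0]++ -> VV[0]=[5, 4]
Event 6: SEND 0->1: VV[0][0]++ -> VV[0]=[6, 4], msg_vec=[6, 4]; VV[1]=max(VV[1],msg_vec) then VV[1][1]++ -> VV[1]=[6, 5]
Final vectors: VV[0]=[6, 4]; VV[1]=[6, 5]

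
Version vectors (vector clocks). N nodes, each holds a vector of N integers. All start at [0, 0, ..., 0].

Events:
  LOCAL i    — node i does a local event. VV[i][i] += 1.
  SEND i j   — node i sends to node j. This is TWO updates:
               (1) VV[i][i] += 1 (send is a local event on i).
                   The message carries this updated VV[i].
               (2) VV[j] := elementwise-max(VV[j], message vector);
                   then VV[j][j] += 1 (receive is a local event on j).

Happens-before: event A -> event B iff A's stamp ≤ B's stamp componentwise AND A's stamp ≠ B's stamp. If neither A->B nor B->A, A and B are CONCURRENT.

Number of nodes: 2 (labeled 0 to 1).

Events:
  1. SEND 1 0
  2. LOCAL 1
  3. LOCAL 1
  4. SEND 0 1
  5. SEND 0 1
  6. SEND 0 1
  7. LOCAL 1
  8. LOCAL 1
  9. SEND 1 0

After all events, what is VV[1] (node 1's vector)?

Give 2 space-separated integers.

Initial: VV[0]=[0, 0]
Initial: VV[1]=[0, 0]
Event 1: SEND 1->0: VV[1][1]++ -> VV[1]=[0, 1], msg_vec=[0, 1]; VV[0]=max(VV[0],msg_vec) then VV[0][0]++ -> VV[0]=[1, 1]
Event 2: LOCAL 1: VV[1][1]++ -> VV[1]=[0, 2]
Event 3: LOCAL 1: VV[1][1]++ -> VV[1]=[0, 3]
Event 4: SEND 0->1: VV[0][0]++ -> VV[0]=[2, 1], msg_vec=[2, 1]; VV[1]=max(VV[1],msg_vec) then VV[1][1]++ -> VV[1]=[2, 4]
Event 5: SEND 0->1: VV[0][0]++ -> VV[0]=[3, 1], msg_vec=[3, 1]; VV[1]=max(VV[1],msg_vec) then VV[1][1]++ -> VV[1]=[3, 5]
Event 6: SEND 0->1: VV[0][0]++ -> VV[0]=[4, 1], msg_vec=[4, 1]; VV[1]=max(VV[1],msg_vec) then VV[1][1]++ -> VV[1]=[4, 6]
Event 7: LOCAL 1: VV[1][1]++ -> VV[1]=[4, 7]
Event 8: LOCAL 1: VV[1][1]++ -> VV[1]=[4, 8]
Event 9: SEND 1->0: VV[1][1]++ -> VV[1]=[4, 9], msg_vec=[4, 9]; VV[0]=max(VV[0],msg_vec) then VV[0][0]++ -> VV[0]=[5, 9]
Final vectors: VV[0]=[5, 9]; VV[1]=[4, 9]

Answer: 4 9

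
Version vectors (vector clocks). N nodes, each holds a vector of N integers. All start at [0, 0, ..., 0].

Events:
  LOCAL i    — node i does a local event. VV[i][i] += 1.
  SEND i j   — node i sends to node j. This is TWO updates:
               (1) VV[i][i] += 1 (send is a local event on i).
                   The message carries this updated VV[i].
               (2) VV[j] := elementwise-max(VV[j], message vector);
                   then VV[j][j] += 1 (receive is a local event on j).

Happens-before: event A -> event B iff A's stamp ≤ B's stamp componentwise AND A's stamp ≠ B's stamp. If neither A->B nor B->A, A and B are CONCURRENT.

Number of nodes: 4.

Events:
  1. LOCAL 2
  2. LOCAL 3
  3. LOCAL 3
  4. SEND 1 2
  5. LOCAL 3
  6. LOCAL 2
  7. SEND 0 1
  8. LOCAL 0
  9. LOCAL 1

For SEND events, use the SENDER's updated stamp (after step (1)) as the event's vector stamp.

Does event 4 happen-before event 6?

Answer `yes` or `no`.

Initial: VV[0]=[0, 0, 0, 0]
Initial: VV[1]=[0, 0, 0, 0]
Initial: VV[2]=[0, 0, 0, 0]
Initial: VV[3]=[0, 0, 0, 0]
Event 1: LOCAL 2: VV[2][2]++ -> VV[2]=[0, 0, 1, 0]
Event 2: LOCAL 3: VV[3][3]++ -> VV[3]=[0, 0, 0, 1]
Event 3: LOCAL 3: VV[3][3]++ -> VV[3]=[0, 0, 0, 2]
Event 4: SEND 1->2: VV[1][1]++ -> VV[1]=[0, 1, 0, 0], msg_vec=[0, 1, 0, 0]; VV[2]=max(VV[2],msg_vec) then VV[2][2]++ -> VV[2]=[0, 1, 2, 0]
Event 5: LOCAL 3: VV[3][3]++ -> VV[3]=[0, 0, 0, 3]
Event 6: LOCAL 2: VV[2][2]++ -> VV[2]=[0, 1, 3, 0]
Event 7: SEND 0->1: VV[0][0]++ -> VV[0]=[1, 0, 0, 0], msg_vec=[1, 0, 0, 0]; VV[1]=max(VV[1],msg_vec) then VV[1][1]++ -> VV[1]=[1, 2, 0, 0]
Event 8: LOCAL 0: VV[0][0]++ -> VV[0]=[2, 0, 0, 0]
Event 9: LOCAL 1: VV[1][1]++ -> VV[1]=[1, 3, 0, 0]
Event 4 stamp: [0, 1, 0, 0]
Event 6 stamp: [0, 1, 3, 0]
[0, 1, 0, 0] <= [0, 1, 3, 0]? True. Equal? False. Happens-before: True

Answer: yes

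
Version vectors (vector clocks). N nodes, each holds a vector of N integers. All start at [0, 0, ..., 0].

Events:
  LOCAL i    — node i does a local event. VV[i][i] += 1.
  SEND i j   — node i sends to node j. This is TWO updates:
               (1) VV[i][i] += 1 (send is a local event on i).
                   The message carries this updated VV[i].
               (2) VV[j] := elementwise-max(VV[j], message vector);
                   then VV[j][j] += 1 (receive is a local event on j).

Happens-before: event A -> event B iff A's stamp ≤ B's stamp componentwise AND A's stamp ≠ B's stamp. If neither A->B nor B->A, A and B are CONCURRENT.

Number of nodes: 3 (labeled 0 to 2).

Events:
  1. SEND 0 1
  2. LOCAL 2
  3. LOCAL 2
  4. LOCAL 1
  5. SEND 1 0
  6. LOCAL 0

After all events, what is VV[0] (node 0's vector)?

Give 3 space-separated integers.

Initial: VV[0]=[0, 0, 0]
Initial: VV[1]=[0, 0, 0]
Initial: VV[2]=[0, 0, 0]
Event 1: SEND 0->1: VV[0][0]++ -> VV[0]=[1, 0, 0], msg_vec=[1, 0, 0]; VV[1]=max(VV[1],msg_vec) then VV[1][1]++ -> VV[1]=[1, 1, 0]
Event 2: LOCAL 2: VV[2][2]++ -> VV[2]=[0, 0, 1]
Event 3: LOCAL 2: VV[2][2]++ -> VV[2]=[0, 0, 2]
Event 4: LOCAL 1: VV[1][1]++ -> VV[1]=[1, 2, 0]
Event 5: SEND 1->0: VV[1][1]++ -> VV[1]=[1, 3, 0], msg_vec=[1, 3, 0]; VV[0]=max(VV[0],msg_vec) then VV[0][0]++ -> VV[0]=[2, 3, 0]
Event 6: LOCAL 0: VV[0][0]++ -> VV[0]=[3, 3, 0]
Final vectors: VV[0]=[3, 3, 0]; VV[1]=[1, 3, 0]; VV[2]=[0, 0, 2]

Answer: 3 3 0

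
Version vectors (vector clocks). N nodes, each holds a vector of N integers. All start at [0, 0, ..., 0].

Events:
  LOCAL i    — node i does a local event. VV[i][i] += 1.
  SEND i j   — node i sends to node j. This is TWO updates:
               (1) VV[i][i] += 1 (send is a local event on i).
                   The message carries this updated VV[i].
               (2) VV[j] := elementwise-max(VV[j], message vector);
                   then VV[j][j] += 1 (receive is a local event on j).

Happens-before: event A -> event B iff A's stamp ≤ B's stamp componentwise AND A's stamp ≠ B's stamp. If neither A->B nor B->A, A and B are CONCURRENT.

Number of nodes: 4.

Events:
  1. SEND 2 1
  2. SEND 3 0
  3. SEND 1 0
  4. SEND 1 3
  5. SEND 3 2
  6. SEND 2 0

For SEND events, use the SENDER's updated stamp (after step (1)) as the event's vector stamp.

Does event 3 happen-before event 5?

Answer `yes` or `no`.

Answer: yes

Derivation:
Initial: VV[0]=[0, 0, 0, 0]
Initial: VV[1]=[0, 0, 0, 0]
Initial: VV[2]=[0, 0, 0, 0]
Initial: VV[3]=[0, 0, 0, 0]
Event 1: SEND 2->1: VV[2][2]++ -> VV[2]=[0, 0, 1, 0], msg_vec=[0, 0, 1, 0]; VV[1]=max(VV[1],msg_vec) then VV[1][1]++ -> VV[1]=[0, 1, 1, 0]
Event 2: SEND 3->0: VV[3][3]++ -> VV[3]=[0, 0, 0, 1], msg_vec=[0, 0, 0, 1]; VV[0]=max(VV[0],msg_vec) then VV[0][0]++ -> VV[0]=[1, 0, 0, 1]
Event 3: SEND 1->0: VV[1][1]++ -> VV[1]=[0, 2, 1, 0], msg_vec=[0, 2, 1, 0]; VV[0]=max(VV[0],msg_vec) then VV[0][0]++ -> VV[0]=[2, 2, 1, 1]
Event 4: SEND 1->3: VV[1][1]++ -> VV[1]=[0, 3, 1, 0], msg_vec=[0, 3, 1, 0]; VV[3]=max(VV[3],msg_vec) then VV[3][3]++ -> VV[3]=[0, 3, 1, 2]
Event 5: SEND 3->2: VV[3][3]++ -> VV[3]=[0, 3, 1, 3], msg_vec=[0, 3, 1, 3]; VV[2]=max(VV[2],msg_vec) then VV[2][2]++ -> VV[2]=[0, 3, 2, 3]
Event 6: SEND 2->0: VV[2][2]++ -> VV[2]=[0, 3, 3, 3], msg_vec=[0, 3, 3, 3]; VV[0]=max(VV[0],msg_vec) then VV[0][0]++ -> VV[0]=[3, 3, 3, 3]
Event 3 stamp: [0, 2, 1, 0]
Event 5 stamp: [0, 3, 1, 3]
[0, 2, 1, 0] <= [0, 3, 1, 3]? True. Equal? False. Happens-before: True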